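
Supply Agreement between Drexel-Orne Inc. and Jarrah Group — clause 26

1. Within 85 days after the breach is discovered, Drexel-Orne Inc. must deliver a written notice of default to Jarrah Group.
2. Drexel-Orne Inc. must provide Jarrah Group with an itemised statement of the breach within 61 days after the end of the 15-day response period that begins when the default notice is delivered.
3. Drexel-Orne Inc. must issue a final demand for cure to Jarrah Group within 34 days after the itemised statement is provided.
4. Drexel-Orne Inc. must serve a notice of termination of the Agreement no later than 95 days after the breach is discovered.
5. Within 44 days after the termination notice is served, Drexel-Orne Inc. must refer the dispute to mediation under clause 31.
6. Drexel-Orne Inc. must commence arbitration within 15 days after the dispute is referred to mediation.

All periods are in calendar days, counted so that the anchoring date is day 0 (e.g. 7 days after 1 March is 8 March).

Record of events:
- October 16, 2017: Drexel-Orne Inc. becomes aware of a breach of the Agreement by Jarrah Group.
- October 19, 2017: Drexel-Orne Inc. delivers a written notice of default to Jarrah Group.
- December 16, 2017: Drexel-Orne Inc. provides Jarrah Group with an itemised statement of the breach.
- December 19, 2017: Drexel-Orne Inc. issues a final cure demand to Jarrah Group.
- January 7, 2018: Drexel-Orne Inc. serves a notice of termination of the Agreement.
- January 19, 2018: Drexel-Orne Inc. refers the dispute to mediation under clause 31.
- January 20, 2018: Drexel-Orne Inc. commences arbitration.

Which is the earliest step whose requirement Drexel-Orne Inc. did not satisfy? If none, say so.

None — every step was satisfied

(1) due by October 16, 2017 + 85 days = January 9, 2018; completed October 19, 2017, before the deadline.
(2) due by November 3, 2017 + 61 days = January 3, 2018; December 16, 2017 is within that limit.
(3) due by December 16, 2017 + 34 days = January 19, 2018; completed December 19, 2017, before the deadline.
(4) due by October 16, 2017 + 95 days = January 19, 2018; January 7, 2018 is within that limit.
(5) due by January 7, 2018 + 44 days = February 20, 2018; completed January 19, 2018, before the deadline.
(6) due by January 19, 2018 + 15 days = February 3, 2018; January 20, 2018 is within that limit.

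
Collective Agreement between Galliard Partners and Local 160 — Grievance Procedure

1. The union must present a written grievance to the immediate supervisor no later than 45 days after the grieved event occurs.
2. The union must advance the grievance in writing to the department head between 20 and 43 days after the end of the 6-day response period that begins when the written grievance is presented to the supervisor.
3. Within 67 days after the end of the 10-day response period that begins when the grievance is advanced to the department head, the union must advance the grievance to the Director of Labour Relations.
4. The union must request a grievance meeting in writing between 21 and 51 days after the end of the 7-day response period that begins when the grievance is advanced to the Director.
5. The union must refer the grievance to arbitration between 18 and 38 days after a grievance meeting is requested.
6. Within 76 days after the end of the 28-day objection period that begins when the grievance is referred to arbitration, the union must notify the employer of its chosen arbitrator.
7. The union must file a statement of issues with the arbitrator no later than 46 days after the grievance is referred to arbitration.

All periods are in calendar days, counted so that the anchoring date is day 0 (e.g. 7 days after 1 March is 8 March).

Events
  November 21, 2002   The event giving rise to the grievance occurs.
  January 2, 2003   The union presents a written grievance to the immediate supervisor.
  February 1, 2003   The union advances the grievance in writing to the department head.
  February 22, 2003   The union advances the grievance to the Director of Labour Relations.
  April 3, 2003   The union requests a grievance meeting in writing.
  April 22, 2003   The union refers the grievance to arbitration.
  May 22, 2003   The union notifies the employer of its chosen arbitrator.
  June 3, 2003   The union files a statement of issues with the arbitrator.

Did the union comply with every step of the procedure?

(1) due by November 21, 2002 + 45 days = January 5, 2003; completed January 2, 2003, before the deadline.
(2) the permitted window runs from January 8, 2003 + 20 = January 28, 2003 to January 8, 2003 + 43 = February 20, 2003; done February 1, 2003 — within the window.
(3) due by February 11, 2003 + 67 days = April 19, 2003; February 22, 2003 is within that limit.
(4) the permitted window runs from March 1, 2003 + 21 = March 22, 2003 to March 1, 2003 + 51 = April 21, 2003; April 3, 2003 falls inside that range.
(5) the permitted window runs from April 3, 2003 + 18 = April 21, 2003 to April 3, 2003 + 38 = May 11, 2003; done April 22, 2003, which is between those dates.
(6) due by May 20, 2003 + 76 days = August 4, 2003; completed May 22, 2003, before the deadline.
(7) due by April 22, 2003 + 46 days = June 7, 2003; completed June 3, 2003, before the deadline.

Yes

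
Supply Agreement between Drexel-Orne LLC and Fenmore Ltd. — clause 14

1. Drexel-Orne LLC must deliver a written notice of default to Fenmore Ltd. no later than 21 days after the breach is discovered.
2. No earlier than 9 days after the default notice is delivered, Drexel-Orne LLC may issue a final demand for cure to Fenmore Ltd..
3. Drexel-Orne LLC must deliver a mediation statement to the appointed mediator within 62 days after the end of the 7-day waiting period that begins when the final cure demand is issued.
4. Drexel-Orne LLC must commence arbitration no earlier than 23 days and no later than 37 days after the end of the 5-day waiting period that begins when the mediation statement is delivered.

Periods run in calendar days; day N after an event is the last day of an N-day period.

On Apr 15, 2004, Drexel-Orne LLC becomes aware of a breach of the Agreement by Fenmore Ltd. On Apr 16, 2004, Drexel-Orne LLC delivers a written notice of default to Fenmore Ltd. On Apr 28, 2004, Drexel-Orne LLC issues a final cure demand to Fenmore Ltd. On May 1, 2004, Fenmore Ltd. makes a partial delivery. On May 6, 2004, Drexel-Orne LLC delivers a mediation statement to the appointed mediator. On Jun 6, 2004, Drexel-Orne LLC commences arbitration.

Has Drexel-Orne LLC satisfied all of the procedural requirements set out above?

Yes

Step 1: 21 days after Apr 15, 2004 (when the breach is discovered) is May 6, 2004; Apr 16, 2004 is within that limit.
Step 2: the earliest permitted date is 9 days after Apr 16, 2004 (when the default notice is delivered), i.e. Apr 25, 2004; done Apr 28, 2004 — permitted.
Step 3: 62 days after May 5, 2004 (end of the 7-day waiting period, which began when the final cure demand is issued on Apr 28, 2004) is Jul 6, 2004; completed May 6, 2004, before the deadline.
Step 4: the window is 23–37 days after May 11, 2004 (end of the 5-day waiting period, which began when the mediation statement is delivered on May 6, 2004), so Jun 3, 2004 through Jun 17, 2004; done Jun 6, 2004 — within the window.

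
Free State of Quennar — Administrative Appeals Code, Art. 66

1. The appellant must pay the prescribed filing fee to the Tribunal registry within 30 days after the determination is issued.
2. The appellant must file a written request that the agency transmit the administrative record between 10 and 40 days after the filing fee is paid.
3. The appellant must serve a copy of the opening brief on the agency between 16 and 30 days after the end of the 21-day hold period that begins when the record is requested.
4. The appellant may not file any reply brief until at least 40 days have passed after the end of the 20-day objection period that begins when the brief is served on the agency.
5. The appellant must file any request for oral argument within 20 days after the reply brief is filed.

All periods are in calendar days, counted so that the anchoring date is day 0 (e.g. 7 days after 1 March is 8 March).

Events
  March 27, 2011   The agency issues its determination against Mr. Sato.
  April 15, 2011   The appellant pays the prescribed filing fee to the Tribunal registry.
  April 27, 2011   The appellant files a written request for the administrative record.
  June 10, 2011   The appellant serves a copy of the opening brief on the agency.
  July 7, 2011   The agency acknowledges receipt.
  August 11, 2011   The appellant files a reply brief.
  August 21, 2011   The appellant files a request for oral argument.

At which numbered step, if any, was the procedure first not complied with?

None — every step was satisfied

Step 1 — counting 30 days from March 27, 2011 (when the determination is issued) gives a deadline of April 26, 2011; completed April 15, 2011, before the deadline.
Step 2 — 10 and 40 days from April 15, 2011 (when the filing fee is paid) are April 25, 2011 and May 25, 2011 respectively; done April 27, 2011, which is between those dates.
Step 3 — 16 and 30 days from May 18, 2011 (end of the 21-day hold period, which began when the record is requested on April 27, 2011) are June 3, 2011 and June 17, 2011 respectively; done June 10, 2011 — within the window.
Step 4 — must wait 40 days from June 30, 2011 (end of the 20-day objection period, which began when the brief is served on the agency on June 10, 2011), so not before August 9, 2011; done August 11, 2011 — permitted.
Step 5 — counting 20 days from August 11, 2011 (when the reply brief is filed) gives a deadline of August 31, 2011; August 21, 2011 is within that limit.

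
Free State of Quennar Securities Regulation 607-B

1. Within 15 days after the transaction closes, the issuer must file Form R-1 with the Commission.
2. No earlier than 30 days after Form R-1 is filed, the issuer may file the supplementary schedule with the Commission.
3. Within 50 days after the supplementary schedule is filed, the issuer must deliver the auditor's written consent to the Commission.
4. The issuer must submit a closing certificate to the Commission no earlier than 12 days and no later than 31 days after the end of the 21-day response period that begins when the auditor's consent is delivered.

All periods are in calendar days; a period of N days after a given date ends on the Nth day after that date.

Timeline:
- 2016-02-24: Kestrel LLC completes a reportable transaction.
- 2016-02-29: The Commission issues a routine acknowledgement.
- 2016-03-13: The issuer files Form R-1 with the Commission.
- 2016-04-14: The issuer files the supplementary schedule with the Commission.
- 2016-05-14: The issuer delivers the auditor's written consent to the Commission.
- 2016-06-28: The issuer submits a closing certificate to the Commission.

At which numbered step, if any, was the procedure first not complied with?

Step 1 — counting 15 days from 2016-02-24 (when the transaction closes) gives a deadline of 2016-03-10; not done until 2016-03-13, 3 days after the deadline.
The analysis stops there.

Step 1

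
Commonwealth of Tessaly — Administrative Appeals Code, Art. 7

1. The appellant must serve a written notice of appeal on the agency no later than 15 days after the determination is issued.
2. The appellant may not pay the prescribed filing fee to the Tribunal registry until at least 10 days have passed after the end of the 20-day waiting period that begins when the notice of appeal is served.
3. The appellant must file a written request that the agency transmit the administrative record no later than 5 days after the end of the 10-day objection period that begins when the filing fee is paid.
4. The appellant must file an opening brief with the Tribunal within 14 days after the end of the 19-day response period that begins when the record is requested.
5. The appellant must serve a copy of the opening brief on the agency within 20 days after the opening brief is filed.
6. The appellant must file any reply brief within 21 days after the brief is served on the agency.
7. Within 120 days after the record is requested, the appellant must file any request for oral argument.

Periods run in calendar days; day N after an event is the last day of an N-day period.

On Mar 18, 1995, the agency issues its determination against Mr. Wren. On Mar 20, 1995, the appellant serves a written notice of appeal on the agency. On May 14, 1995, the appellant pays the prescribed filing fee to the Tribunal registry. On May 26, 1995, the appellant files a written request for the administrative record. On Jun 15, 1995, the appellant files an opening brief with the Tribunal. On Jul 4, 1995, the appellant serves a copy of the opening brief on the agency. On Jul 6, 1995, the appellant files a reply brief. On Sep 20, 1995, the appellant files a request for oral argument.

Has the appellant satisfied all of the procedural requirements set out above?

Yes

Step 1: 15 days after Mar 18, 1995 (when the determination is issued) is Apr 2, 1995; completed Mar 20, 1995, before the deadline.
Step 2: the earliest permitted date is 10 days after Apr 9, 1995 (end of the 20-day waiting period, which began when the notice of appeal is served on Mar 20, 1995), i.e. Apr 19, 1995; done May 14, 1995, after the minimum wait.
Step 3: 5 days after May 24, 1995 (end of the 10-day objection period, which began when the filing fee is paid on May 14, 1995) is May 29, 1995; done May 26, 1995 — timely.
Step 4: 14 days after Jun 14, 1995 (end of the 19-day response period, which began when the record is requested on May 26, 1995) is Jun 28, 1995; completed Jun 15, 1995, before the deadline.
Step 5: 20 days after Jun 15, 1995 (when the opening brief is filed) is Jul 5, 1995; done Jul 4, 1995 — timely.
Step 6: 21 days after Jul 4, 1995 (when the brief is served on the agency) is Jul 25, 1995; completed Jul 6, 1995, before the deadline.
Step 7: 120 days after May 26, 1995 (when the record is requested) is Sep 23, 1995; Sep 20, 1995 is within that limit.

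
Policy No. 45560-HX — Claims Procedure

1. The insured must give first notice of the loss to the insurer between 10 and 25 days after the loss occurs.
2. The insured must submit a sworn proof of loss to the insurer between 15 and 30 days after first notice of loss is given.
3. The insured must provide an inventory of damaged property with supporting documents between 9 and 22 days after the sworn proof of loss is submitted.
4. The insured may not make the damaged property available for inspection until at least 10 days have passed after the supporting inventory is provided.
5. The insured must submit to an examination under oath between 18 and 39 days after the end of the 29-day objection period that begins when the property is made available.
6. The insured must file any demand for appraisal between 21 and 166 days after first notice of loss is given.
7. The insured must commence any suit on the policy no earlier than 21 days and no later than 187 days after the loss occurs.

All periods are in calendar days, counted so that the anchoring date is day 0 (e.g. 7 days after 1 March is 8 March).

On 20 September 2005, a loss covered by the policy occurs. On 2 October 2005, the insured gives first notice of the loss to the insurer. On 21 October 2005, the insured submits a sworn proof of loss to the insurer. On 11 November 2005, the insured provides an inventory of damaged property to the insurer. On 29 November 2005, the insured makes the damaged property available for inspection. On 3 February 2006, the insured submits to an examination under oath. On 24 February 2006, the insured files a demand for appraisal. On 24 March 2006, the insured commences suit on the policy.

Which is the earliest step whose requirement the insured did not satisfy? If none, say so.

None — every step was satisfied

Step 1: the window is 10–25 days after 20 September 2005 (when the loss occurs), so 30 September 2005 through 15 October 2005; 2 October 2005 falls inside that range.
Step 2: the window is 15–30 days after 2 October 2005 (when first notice of loss is given), so 17 October 2005 through 1 November 2005; 21 October 2005 falls inside that range.
Step 3: the window is 9–22 days after 21 October 2005 (when the sworn proof of loss is submitted), so 30 October 2005 through 12 November 2005; done 11 November 2005 — within the window.
Step 4: the earliest permitted date is 10 days after 11 November 2005 (when the supporting inventory is provided), i.e. 21 November 2005; done 29 November 2005 — permitted.
Step 5: the window is 18–39 days after 28 December 2005 (end of the 29-day objection period, which began when the property is made available on 29 November 2005), so 15 January 2006 through 5 February 2006; 3 February 2006 falls inside that range.
Step 6: the window is 21–166 days after 2 October 2005 (when first notice of loss is given), so 23 October 2005 through 17 March 2006; 24 February 2006 falls inside that range.
Step 7: the window is 21–187 days after 20 September 2005 (when the loss occurs), so 11 October 2005 through 26 March 2006; 24 March 2006 falls inside that range.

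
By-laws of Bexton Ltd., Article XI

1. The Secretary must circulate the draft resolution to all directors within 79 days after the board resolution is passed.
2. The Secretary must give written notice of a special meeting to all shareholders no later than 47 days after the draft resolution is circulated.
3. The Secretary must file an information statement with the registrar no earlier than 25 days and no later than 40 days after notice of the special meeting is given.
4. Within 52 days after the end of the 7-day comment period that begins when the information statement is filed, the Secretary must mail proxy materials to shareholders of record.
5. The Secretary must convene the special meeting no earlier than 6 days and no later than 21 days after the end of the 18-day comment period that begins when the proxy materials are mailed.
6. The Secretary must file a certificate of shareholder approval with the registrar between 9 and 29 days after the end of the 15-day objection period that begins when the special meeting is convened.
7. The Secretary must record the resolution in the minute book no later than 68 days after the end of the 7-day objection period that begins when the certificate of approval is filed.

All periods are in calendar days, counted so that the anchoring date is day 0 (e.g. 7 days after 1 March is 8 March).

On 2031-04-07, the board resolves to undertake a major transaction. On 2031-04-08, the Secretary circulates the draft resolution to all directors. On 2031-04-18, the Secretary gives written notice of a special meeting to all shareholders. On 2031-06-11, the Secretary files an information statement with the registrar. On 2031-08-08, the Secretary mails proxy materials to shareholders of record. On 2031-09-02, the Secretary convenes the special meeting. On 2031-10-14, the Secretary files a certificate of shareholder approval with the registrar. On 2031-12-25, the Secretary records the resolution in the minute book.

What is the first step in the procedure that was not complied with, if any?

Step 1: 79 days after 2031-04-07 (when the board resolution is passed) is 2031-06-25; done 2031-04-08 — timely.
Step 2: 47 days after 2031-04-08 (when the draft resolution is circulated) is 2031-05-25; 2031-04-18 is within that limit.
Step 3: the window is 25–40 days after 2031-04-18 (when notice of the special meeting is given), so 2031-05-13 through 2031-05-28; done 2031-06-11 — 14 days after the window closed.
No need to go further; step 3 was not satisfied.

Step 3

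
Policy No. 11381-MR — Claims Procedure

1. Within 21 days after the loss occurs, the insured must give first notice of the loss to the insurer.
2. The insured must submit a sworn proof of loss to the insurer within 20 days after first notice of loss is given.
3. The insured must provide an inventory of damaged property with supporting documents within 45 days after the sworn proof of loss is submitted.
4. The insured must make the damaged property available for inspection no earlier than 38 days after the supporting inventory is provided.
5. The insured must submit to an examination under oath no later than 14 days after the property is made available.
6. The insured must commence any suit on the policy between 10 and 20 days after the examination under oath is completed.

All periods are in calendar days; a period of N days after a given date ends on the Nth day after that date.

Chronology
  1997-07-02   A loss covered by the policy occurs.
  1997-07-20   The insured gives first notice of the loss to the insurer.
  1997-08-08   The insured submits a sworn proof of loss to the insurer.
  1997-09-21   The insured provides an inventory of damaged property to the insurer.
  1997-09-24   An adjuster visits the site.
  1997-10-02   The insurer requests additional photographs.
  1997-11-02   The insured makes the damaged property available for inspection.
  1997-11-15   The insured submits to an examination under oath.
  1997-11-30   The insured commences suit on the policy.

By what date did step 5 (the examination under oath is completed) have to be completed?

1997-11-16

Step 5 runs from 1997-11-02, when the property is made available. 14 days after 1997-11-02 is 1997-11-16.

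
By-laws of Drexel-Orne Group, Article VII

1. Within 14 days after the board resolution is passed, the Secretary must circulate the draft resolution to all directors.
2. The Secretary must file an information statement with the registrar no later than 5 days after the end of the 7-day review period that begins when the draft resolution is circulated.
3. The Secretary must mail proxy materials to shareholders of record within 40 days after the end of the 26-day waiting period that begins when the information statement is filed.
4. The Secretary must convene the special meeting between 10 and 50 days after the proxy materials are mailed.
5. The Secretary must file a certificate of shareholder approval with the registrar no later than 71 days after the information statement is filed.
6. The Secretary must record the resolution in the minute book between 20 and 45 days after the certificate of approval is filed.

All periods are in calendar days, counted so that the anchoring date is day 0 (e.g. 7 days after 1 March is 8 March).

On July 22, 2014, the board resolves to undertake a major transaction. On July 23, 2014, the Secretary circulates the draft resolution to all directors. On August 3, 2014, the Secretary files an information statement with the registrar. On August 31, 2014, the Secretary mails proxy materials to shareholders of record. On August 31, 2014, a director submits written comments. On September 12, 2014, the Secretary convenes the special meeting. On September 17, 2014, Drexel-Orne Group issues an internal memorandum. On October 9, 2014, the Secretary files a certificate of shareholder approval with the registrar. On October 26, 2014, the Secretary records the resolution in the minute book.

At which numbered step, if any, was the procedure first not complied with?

Step 1: 14 days after July 22, 2014 (when the board resolution is passed) is August 5, 2014; done July 23, 2014 — timely.
Step 2: 5 days after July 30, 2014 (end of the 7-day review period, which began when the draft resolution is circulated on July 23, 2014) is August 4, 2014; August 3, 2014 is within that limit.
Step 3: 40 days after August 29, 2014 (end of the 26-day waiting period, which began when the information statement is filed on August 3, 2014) is October 8, 2014; August 31, 2014 is within that limit.
Step 4: the window is 10–50 days after August 31, 2014 (when the proxy materials are mailed), so September 10, 2014 through October 20, 2014; done September 12, 2014, which is between those dates.
Step 5: 71 days after August 3, 2014 (when the information statement is filed) is October 13, 2014; completed October 9, 2014, before the deadline.
Step 6: the window is 20–45 days after October 9, 2014 (when the certificate of approval is filed), so October 29, 2014 through November 23, 2014; October 26, 2014 is 3 days too early.
No need to go further; step 6 was not satisfied.

Step 6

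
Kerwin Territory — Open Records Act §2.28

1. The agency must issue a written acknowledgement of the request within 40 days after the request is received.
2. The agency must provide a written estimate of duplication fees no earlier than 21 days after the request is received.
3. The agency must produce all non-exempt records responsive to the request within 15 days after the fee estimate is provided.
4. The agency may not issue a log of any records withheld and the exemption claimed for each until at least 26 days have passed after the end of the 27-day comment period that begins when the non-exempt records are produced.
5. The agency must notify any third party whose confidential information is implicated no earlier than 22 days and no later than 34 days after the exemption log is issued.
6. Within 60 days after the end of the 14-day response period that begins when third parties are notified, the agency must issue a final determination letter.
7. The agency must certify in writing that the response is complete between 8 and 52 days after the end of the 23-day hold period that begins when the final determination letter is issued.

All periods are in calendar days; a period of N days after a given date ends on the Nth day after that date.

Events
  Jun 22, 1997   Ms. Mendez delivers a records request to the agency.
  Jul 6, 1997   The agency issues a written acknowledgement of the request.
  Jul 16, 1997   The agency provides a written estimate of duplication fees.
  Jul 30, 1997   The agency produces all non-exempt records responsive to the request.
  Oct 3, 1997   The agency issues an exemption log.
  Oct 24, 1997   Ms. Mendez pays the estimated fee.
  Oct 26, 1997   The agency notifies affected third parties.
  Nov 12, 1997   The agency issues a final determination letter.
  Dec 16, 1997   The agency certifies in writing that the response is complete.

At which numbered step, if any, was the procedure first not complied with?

Step 1: 40 days after Jun 22, 1997 (when the request is received) is Aug 1, 1997; done Jul 6, 1997 — timely.
Step 2: the earliest permitted date is 21 days after Jun 22, 1997 (when the request is received), i.e. Jul 13, 1997; done Jul 16, 1997, after the minimum wait.
Step 3: 15 days after Jul 16, 1997 (when the fee estimate is provided) is Jul 31, 1997; Jul 30, 1997 is within that limit.
Step 4: the earliest permitted date is 26 days after Aug 26, 1997 (end of the 27-day comment period, which began when the non-exempt records are produced on Jul 30, 1997), i.e. Sep 21, 1997; Oct 3, 1997 is on or after that date.
Step 5: the window is 22–34 days after Oct 3, 1997 (when the exemption log is issued), so Oct 25, 1997 through Nov 6, 1997; Oct 26, 1997 falls inside that range.
Step 6: 60 days after Nov 9, 1997 (end of the 14-day response period, which began when third parties are notified on Oct 26, 1997) is Jan 8, 1998; Nov 12, 1997 is within that limit.
Step 7: the window is 8–52 days after Dec 5, 1997 (end of the 23-day hold period, which began when the final determination letter is issued on Nov 12, 1997), so Dec 13, 1997 through Jan 26, 1998; done Dec 16, 1997 — within the window.

None — every step was satisfied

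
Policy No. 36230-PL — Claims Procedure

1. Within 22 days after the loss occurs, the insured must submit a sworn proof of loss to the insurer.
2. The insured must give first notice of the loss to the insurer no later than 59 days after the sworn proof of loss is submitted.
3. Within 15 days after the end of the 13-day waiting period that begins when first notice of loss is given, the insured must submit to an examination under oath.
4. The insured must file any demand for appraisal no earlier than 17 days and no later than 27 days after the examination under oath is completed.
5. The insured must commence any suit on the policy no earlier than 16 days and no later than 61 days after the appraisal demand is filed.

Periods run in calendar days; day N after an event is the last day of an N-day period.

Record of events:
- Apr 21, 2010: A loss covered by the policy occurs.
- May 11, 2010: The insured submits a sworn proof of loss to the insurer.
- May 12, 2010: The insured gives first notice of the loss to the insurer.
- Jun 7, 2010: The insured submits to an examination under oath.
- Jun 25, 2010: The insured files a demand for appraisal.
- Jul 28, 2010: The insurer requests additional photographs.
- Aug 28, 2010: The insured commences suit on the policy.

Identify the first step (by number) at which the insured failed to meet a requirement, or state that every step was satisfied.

Step 5

Step 1: 22 days after Apr 21, 2010 (when the loss occurs) is May 13, 2010; May 11, 2010 is within that limit.
Step 2: 59 days after May 11, 2010 (when the sworn proof of loss is submitted) is Jul 9, 2010; done May 12, 2010 — timely.
Step 3: 15 days after May 25, 2010 (end of the 13-day waiting period, which began when first notice of loss is given on May 12, 2010) is Jun 9, 2010; completed Jun 7, 2010, before the deadline.
Step 4: the window is 17–27 days after Jun 7, 2010 (when the examination under oath is completed), so Jun 24, 2010 through Jul 4, 2010; Jun 25, 2010 falls inside that range.
Step 5: the window is 16–61 days after Jun 25, 2010 (when the appraisal demand is filed), so Jul 11, 2010 through Aug 25, 2010; Aug 28, 2010 is 3 days past the end of the window.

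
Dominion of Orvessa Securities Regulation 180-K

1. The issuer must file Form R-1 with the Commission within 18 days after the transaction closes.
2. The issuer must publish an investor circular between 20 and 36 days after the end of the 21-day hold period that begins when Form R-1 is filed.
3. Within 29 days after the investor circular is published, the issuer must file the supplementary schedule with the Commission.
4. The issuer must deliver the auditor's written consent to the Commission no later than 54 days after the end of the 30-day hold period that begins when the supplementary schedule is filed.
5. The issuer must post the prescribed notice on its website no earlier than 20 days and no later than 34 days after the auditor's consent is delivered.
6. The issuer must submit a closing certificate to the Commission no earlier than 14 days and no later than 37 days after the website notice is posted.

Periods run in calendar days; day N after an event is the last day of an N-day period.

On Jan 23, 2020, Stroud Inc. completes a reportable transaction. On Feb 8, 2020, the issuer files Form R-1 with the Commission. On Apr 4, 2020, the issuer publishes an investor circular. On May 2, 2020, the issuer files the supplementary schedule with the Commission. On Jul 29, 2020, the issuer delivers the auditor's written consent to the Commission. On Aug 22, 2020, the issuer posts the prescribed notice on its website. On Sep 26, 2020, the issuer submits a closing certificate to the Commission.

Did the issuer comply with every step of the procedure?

No

Step 1: 18 days after Jan 23, 2020 (when the transaction closes) is Feb 10, 2020; completed Feb 8, 2020, before the deadline.
Step 2: the window is 20–36 days after Feb 29, 2020 (end of the 21-day hold period, which began when Form R-1 is filed on Feb 8, 2020), so Mar 20, 2020 through Apr 5, 2020; done Apr 4, 2020, which is between those dates.
Step 3: 29 days after Apr 4, 2020 (when the investor circular is published) is May 3, 2020; done May 2, 2020 — timely.
Step 4: 54 days after Jun 1, 2020 (end of the 30-day hold period, which began when the supplementary schedule is filed on May 2, 2020) is Jul 25, 2020; done Jul 29, 2020 — 4 days late.
That is the first point of non-compliance.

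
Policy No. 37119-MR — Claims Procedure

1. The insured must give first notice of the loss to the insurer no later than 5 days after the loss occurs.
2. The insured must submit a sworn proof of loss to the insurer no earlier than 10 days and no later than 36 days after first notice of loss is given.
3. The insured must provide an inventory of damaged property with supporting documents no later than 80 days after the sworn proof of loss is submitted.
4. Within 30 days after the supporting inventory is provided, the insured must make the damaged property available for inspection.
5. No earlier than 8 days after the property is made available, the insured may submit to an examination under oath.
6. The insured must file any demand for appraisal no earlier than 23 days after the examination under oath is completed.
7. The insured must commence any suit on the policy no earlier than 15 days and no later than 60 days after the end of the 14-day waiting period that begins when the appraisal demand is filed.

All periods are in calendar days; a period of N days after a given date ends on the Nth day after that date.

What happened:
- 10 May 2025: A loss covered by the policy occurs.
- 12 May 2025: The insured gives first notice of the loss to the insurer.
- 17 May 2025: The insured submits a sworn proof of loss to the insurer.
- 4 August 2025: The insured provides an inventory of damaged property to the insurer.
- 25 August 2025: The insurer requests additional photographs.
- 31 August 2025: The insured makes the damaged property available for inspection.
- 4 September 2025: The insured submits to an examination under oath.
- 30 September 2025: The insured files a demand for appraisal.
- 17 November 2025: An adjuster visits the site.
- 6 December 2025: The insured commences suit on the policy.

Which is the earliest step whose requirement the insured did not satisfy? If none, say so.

Step 2

Step 1 — counting 5 days from 10 May 2025 (when the loss occurs) gives a deadline of 15 May 2025; completed 12 May 2025, before the deadline.
Step 2 — 10 and 36 days from 12 May 2025 (when first notice of loss is given) are 22 May 2025 and 17 June 2025 respectively; done 17 May 2025 — 5 days before the window opened.
The analysis stops there.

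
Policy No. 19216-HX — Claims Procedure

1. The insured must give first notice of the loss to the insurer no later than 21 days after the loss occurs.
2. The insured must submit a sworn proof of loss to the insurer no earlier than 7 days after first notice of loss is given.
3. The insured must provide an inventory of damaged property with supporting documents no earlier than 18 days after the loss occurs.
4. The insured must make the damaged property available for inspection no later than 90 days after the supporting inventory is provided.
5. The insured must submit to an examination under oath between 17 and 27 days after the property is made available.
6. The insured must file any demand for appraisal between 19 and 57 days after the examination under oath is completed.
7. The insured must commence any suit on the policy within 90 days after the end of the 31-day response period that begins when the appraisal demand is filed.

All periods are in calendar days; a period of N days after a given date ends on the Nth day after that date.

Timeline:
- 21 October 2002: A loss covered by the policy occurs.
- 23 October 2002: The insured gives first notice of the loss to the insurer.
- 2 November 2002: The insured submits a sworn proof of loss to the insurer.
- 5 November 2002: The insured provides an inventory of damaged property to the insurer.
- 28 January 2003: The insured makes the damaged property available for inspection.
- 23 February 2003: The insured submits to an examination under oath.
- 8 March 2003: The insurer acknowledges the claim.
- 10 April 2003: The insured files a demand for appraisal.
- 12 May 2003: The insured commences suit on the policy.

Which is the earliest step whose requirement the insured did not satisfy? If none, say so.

Step 3

(1) due by 21 October 2002 + 21 days = 11 November 2002; 23 October 2002 is within that limit.
(2) permitted from 23 October 2002 + 7 days = 30 October 2002 onward; done 2 November 2002, after the minimum wait.
(3) permitted from 21 October 2002 + 18 days = 8 November 2002 onward; done 5 November 2002 — 3 days too early.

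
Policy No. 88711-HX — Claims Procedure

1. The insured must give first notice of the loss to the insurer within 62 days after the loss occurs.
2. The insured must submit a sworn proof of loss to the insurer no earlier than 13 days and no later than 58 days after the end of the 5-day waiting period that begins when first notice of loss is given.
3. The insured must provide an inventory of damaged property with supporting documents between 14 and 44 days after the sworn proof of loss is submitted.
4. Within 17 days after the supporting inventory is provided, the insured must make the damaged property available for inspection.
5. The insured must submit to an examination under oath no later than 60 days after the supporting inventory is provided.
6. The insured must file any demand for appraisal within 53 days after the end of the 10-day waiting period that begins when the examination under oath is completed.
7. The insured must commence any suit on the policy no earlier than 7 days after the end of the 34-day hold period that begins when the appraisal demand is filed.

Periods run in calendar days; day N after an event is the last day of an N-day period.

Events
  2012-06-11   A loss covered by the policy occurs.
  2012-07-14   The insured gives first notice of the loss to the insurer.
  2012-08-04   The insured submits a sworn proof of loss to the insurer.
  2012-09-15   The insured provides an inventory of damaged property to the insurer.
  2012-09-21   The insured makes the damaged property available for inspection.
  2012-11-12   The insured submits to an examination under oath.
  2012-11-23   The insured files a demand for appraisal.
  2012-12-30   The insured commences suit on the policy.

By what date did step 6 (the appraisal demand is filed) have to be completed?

The examination under oath is completed on 2012-11-12; the 10-day waiting period therefore ends 2012-11-22, and step 6 runs from that date. 53 days after 2012-11-22 is 2013-01-14.

2013-01-14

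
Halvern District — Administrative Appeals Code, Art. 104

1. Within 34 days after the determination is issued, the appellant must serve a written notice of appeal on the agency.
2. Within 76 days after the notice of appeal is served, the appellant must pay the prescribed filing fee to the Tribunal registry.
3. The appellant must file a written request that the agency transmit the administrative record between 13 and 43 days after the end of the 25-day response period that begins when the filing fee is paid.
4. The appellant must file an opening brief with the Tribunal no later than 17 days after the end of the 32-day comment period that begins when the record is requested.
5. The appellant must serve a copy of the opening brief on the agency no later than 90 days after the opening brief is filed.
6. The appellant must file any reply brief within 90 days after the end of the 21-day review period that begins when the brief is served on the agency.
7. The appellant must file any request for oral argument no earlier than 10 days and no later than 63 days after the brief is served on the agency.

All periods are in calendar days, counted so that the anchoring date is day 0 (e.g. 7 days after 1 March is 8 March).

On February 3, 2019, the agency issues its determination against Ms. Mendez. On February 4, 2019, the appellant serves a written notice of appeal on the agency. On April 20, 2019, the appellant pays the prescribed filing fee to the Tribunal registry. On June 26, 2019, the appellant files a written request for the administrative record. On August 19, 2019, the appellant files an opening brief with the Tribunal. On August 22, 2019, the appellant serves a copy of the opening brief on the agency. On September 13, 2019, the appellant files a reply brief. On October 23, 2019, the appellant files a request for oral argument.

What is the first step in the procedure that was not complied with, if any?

Step 1: 34 days after February 3, 2019 (when the determination is issued) is March 9, 2019; completed February 4, 2019, before the deadline.
Step 2: 76 days after February 4, 2019 (when the notice of appeal is served) is April 21, 2019; completed April 20, 2019, before the deadline.
Step 3: the window is 13–43 days after May 15, 2019 (end of the 25-day response period, which began when the filing fee is paid on April 20, 2019), so May 28, 2019 through June 27, 2019; June 26, 2019 falls inside that range.
Step 4: 17 days after July 28, 2019 (end of the 32-day comment period, which began when the record is requested on June 26, 2019) is August 14, 2019; not done until August 19, 2019, 5 days after the deadline.

Step 4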